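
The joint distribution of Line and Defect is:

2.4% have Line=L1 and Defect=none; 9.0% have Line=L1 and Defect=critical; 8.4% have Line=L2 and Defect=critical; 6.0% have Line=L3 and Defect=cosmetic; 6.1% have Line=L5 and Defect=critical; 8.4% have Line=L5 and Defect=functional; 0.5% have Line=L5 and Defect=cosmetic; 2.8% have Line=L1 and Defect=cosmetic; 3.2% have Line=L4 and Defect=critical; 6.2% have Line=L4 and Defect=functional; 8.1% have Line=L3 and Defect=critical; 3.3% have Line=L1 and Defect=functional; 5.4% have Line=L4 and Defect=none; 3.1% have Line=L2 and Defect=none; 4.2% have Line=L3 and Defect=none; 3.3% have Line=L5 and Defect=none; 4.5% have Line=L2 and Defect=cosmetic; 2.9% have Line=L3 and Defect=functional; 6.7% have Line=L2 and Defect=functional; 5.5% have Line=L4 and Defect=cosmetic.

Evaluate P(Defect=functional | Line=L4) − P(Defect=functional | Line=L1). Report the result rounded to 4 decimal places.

P(Line=L4) = 0.054 + 0.055 + 0.062 + 0.032 = 0.203; P(Defect=functional | Line=L4) = 0.062/0.203 = 0.30542.
P(Line=L1) = 0.024 + 0.028 + 0.033 + 0.090 = 0.175; P(Defect=functional | Line=L1) = 0.033/0.175 = 0.18857.
Difference = 0.1168.

0.1168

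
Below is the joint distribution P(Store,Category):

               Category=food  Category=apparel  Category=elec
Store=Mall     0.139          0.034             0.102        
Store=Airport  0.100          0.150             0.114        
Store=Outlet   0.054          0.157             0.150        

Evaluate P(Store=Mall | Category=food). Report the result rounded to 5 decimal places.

0.47440

P(Category=food) = 0.139 + 0.100 + 0.054 = 0.293.
P(Store=Mall | Category=food) = 0.139/0.293 = 0.47440.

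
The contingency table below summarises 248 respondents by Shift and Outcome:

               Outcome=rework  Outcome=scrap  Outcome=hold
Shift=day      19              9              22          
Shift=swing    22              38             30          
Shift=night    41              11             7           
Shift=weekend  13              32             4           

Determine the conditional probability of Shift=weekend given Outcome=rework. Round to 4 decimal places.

Total with Outcome=rework: 19 + 22 + 41 + 13 = 95.
P(Shift=weekend | Outcome=rework) = 13/95 = 0.1368.

0.1368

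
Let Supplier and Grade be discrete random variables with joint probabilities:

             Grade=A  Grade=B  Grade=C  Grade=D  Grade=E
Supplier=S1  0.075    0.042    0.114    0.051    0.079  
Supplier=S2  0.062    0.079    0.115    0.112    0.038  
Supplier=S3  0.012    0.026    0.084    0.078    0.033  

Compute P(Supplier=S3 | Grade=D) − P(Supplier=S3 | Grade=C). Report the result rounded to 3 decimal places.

P(Grade=D) = 0.051 + 0.112 + 0.078 = 0.241; P(Supplier=S3 | Grade=D) = 0.078/0.241 = 0.3237.
P(Grade=C) = 0.114 + 0.115 + 0.084 = 0.313; P(Supplier=S3 | Grade=C) = 0.084/0.313 = 0.2684.
Difference = 0.055.

0.055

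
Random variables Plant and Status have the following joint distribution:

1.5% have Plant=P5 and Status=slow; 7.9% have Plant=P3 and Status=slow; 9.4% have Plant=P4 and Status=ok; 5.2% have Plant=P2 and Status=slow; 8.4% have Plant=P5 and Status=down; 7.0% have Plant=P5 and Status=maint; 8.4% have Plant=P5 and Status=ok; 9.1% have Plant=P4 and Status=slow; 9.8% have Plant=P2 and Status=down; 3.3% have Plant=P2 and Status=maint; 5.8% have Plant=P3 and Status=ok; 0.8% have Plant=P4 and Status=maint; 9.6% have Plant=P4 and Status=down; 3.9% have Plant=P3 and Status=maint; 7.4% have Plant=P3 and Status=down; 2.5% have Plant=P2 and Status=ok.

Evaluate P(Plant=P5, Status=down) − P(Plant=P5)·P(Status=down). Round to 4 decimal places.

P(Plant=P5) = 0.084 + 0.015 + 0.084 + 0.070 = 0.253.
P(Status=down) = 0.098 + 0.074 + 0.096 + 0.084 = 0.352.
P(Plant=P5, Status=down) − P(Plant=P5)P(Status=down) = 0.084 − 0.253×0.352 = -0.0051.

-0.0051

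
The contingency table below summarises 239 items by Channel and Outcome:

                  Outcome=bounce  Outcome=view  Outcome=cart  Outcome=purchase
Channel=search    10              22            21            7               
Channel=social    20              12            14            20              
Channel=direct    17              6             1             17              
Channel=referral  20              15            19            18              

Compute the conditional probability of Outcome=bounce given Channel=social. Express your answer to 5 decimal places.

0.30303

Total with Channel=social: 20 + 12 + 14 + 20 = 66.
P(Outcome=bounce | Channel=social) = 20/66 = 0.30303.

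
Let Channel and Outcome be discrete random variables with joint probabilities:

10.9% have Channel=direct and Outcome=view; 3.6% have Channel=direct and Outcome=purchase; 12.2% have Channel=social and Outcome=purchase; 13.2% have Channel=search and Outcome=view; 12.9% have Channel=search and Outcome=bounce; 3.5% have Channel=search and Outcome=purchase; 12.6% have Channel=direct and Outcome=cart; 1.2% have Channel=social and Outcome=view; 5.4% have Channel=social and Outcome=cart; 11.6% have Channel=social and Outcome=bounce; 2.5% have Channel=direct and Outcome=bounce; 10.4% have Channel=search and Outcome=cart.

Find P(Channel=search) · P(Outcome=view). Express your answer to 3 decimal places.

P(Channel=search) = 0.129 + 0.132 + 0.104 + 0.035 = 0.400.
P(Outcome=view) = 0.132 + 0.012 + 0.109 = 0.253.
Product: 0.400 × 0.253 = 0.101.

0.101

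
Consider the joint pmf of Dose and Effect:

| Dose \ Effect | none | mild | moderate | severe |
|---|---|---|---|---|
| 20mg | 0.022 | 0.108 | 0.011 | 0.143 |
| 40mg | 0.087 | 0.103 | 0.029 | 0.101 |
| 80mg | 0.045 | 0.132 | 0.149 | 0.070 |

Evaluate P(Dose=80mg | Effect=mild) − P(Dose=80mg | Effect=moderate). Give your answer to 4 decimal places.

P(Effect=mild) = 0.108 + 0.103 + 0.132 = 0.343; P(Dose=80mg | Effect=mild) = 0.132/0.343 = 0.38484.
P(Effect=moderate) = 0.011 + 0.029 + 0.149 = 0.189; P(Dose=80mg | Effect=moderate) = 0.149/0.189 = 0.78836.
Difference = -0.4035.

-0.4035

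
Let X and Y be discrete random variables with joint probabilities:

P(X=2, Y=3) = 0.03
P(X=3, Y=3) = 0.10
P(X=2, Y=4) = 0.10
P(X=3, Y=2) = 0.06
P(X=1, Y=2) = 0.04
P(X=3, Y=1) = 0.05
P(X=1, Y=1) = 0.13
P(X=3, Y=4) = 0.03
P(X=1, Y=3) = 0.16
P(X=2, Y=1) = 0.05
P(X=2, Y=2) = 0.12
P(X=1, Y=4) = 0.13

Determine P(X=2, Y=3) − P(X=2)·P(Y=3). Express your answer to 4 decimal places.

-0.0570

P(X=2) = 0.05 + 0.12 + 0.03 + 0.10 = 0.30.
P(Y=3) = 0.16 + 0.03 + 0.10 = 0.29.
P(X=2, Y=3) − P(X=2)P(Y=3) = 0.03 − 0.30×0.29 = -0.0570.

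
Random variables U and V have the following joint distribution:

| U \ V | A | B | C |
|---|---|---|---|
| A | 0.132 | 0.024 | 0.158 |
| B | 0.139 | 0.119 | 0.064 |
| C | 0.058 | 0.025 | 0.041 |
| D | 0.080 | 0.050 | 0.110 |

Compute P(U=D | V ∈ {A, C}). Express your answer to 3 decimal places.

0.243

P(V=A) = 0.132 + 0.139 + 0.058 + 0.080 = 0.409.
P(V=C) = 0.158 + 0.064 + 0.041 + 0.110 = 0.373.
P(V ∈ {A, C}) = 0.409 + 0.373 = 0.782; P(U=D, V ∈ {A, C}) = 0.080 + 0.110 = 0.190.
P(U=D | V ∈ {A, C}) = 0.190/0.782 = 0.243.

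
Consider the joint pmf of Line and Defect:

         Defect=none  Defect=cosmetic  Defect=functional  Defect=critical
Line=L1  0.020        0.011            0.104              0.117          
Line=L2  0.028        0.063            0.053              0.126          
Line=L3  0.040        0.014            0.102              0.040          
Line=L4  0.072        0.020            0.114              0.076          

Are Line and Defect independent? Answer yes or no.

no

P(Line=L2) = 0.270 and P(Defect=functional) = 0.373, so their product is 0.10071, but P(Line=L2, Defect=functional) = 0.053. Since these differ, Line and Defect are not independent.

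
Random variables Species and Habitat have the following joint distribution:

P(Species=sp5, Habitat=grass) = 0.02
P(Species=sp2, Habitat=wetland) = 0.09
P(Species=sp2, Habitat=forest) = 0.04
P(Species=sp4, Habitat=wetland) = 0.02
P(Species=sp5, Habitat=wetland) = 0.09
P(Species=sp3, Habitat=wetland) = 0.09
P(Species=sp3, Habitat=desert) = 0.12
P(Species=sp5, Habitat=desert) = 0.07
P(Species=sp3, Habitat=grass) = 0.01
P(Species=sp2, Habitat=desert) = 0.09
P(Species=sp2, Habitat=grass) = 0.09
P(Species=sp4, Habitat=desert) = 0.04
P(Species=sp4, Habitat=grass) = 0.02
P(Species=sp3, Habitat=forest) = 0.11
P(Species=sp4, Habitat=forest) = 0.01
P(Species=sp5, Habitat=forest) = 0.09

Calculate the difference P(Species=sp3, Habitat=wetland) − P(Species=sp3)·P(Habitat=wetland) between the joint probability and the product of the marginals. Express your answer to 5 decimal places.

P(Species=sp3) = 0.11 + 0.01 + 0.09 + 0.12 = 0.33.
P(Habitat=wetland) = 0.09 + 0.09 + 0.02 + 0.09 = 0.29.
P(Species=sp3, Habitat=wetland) − P(Species=sp3)P(Habitat=wetland) = 0.09 − 0.33×0.29 = -0.00570.

-0.00570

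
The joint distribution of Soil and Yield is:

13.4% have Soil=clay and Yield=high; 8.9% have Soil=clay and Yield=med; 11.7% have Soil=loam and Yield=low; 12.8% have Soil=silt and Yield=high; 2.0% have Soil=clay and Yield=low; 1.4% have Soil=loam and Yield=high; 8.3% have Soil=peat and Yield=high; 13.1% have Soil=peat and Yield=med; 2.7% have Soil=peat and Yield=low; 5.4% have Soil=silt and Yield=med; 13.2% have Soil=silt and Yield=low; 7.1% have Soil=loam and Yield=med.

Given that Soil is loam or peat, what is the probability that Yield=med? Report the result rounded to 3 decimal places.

P(Soil=loam) = 0.117 + 0.071 + 0.014 = 0.202.
P(Soil=peat) = 0.027 + 0.131 + 0.083 = 0.241.
P(Soil ∈ {loam, peat}) = 0.202 + 0.241 = 0.443; P(Yield=med, Soil ∈ {loam, peat}) = 0.071 + 0.131 = 0.202.
P(Yield=med | Soil ∈ {loam, peat}) = 0.202/0.443 = 0.456.

0.456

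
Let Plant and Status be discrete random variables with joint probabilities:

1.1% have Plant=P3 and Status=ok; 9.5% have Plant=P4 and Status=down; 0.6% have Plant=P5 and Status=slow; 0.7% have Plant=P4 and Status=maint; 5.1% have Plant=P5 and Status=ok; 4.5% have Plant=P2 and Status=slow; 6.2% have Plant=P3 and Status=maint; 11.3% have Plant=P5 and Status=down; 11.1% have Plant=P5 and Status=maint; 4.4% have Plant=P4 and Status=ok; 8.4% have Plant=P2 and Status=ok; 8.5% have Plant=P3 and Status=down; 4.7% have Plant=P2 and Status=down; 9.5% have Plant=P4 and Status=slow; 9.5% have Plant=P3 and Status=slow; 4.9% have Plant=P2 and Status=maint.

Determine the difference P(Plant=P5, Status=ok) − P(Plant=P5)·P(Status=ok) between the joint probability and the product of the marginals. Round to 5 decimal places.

-0.00239

P(Plant=P5) = 0.051 + 0.006 + 0.113 + 0.111 = 0.281.
P(Status=ok) = 0.084 + 0.011 + 0.044 + 0.051 = 0.190.
P(Plant=P5, Status=ok) − P(Plant=P5)P(Status=ok) = 0.051 − 0.281×0.190 = -0.00239.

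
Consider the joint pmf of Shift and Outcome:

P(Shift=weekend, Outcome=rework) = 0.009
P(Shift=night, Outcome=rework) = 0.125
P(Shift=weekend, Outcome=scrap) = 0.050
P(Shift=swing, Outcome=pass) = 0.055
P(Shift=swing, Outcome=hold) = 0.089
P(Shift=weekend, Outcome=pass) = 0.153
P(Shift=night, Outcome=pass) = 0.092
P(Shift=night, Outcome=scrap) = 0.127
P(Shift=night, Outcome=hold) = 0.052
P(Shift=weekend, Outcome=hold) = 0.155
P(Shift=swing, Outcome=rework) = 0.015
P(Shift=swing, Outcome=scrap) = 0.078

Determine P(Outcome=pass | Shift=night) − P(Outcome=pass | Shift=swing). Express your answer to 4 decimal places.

P(Shift=night) = 0.092 + 0.125 + 0.127 + 0.052 = 0.396; P(Outcome=pass | Shift=night) = 0.092/0.396 = 0.23232.
P(Shift=swing) = 0.055 + 0.015 + 0.078 + 0.089 = 0.237; P(Outcome=pass | Shift=swing) = 0.055/0.237 = 0.23207.
Difference = 0.0003.

0.0003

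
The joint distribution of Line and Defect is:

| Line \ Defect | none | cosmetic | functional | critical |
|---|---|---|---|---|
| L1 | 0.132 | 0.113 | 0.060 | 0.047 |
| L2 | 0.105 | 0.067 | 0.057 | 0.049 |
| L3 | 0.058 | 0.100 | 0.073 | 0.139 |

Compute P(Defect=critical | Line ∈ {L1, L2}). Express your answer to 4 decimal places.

0.1524

P(Line=L1) = 0.132 + 0.113 + 0.060 + 0.047 = 0.352.
P(Line=L2) = 0.105 + 0.067 + 0.057 + 0.049 = 0.278.
P(Line ∈ {L1, L2}) = 0.352 + 0.278 = 0.630; P(Defect=critical, Line ∈ {L1, L2}) = 0.047 + 0.049 = 0.096.
P(Defect=critical | Line ∈ {L1, L2}) = 0.096/0.630 = 0.1524.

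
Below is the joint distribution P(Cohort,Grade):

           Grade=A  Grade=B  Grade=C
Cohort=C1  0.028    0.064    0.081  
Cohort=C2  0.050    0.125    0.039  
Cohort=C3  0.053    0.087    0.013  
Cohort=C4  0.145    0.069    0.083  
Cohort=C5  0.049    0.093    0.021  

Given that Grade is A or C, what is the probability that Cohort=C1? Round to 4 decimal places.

P(Grade=A) = 0.028 + 0.050 + 0.053 + 0.145 + 0.049 = 0.325.
P(Grade=C) = 0.081 + 0.039 + 0.013 + 0.083 + 0.021 = 0.237.
P(Grade ∈ {A, C}) = 0.325 + 0.237 = 0.562; P(Cohort=C1, Grade ∈ {A, C}) = 0.028 + 0.081 = 0.109.
P(Cohort=C1 | Grade ∈ {A, C}) = 0.109/0.562 = 0.1940.

0.1940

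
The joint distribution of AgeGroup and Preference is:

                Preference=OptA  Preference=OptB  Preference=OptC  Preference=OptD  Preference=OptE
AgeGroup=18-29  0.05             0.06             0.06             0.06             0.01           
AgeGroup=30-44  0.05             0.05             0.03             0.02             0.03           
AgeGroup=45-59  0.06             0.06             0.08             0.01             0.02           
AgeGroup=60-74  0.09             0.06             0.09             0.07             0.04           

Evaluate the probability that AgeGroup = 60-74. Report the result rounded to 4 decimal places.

0.3500

P(AgeGroup=60-74) = 0.09 + 0.06 + 0.09 + 0.07 + 0.04 = 0.35.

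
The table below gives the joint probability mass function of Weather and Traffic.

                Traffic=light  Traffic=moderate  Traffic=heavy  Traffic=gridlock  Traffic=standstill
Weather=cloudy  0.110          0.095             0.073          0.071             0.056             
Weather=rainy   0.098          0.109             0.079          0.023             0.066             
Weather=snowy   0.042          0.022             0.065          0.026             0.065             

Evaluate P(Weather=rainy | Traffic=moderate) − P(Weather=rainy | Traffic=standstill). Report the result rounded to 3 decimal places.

P(Traffic=moderate) = 0.095 + 0.109 + 0.022 = 0.226; P(Weather=rainy | Traffic=moderate) = 0.109/0.226 = 0.4823.
P(Traffic=standstill) = 0.056 + 0.066 + 0.065 = 0.187; P(Weather=rainy | Traffic=standstill) = 0.066/0.187 = 0.3529.
Difference = 0.129.

0.129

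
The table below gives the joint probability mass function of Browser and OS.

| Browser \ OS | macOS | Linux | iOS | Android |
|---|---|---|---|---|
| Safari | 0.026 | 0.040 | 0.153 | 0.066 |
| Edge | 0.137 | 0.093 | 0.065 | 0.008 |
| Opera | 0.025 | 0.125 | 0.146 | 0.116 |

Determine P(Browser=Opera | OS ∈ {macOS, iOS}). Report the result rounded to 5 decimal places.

0.30978

P(OS=macOS) = 0.026 + 0.137 + 0.025 = 0.188.
P(OS=iOS) = 0.153 + 0.065 + 0.146 = 0.364.
P(OS ∈ {macOS, iOS}) = 0.188 + 0.364 = 0.552; P(Browser=Opera, OS ∈ {macOS, iOS}) = 0.025 + 0.146 = 0.171.
P(Browser=Opera | OS ∈ {macOS, iOS}) = 0.171/0.552 = 0.30978.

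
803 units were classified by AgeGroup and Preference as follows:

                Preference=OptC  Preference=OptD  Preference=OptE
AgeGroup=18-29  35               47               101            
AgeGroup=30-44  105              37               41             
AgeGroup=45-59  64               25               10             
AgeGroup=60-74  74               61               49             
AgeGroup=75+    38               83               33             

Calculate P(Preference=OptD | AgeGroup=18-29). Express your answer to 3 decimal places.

0.257

Total with AgeGroup=18-29: 35 + 47 + 101 = 183.
P(Preference=OptD | AgeGroup=18-29) = 47/183 = 0.257.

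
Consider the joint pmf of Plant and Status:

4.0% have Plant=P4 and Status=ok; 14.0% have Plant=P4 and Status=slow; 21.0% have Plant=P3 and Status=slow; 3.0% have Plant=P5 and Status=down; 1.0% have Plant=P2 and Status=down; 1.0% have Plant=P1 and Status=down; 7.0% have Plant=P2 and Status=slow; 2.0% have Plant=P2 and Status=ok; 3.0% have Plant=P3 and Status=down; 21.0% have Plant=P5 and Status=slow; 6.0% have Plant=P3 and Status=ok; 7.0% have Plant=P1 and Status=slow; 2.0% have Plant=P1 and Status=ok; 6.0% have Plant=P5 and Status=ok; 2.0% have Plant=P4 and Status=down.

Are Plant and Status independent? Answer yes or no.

yes

Every cell satisfies P(Plant,Status) = P(Plant)·P(Status). For instance P(Plant=P1) = 0.100, P(Status=down) = 0.100, and 0.100×0.100 = 0.010 matches the joint entry. So Plant and Status are independent.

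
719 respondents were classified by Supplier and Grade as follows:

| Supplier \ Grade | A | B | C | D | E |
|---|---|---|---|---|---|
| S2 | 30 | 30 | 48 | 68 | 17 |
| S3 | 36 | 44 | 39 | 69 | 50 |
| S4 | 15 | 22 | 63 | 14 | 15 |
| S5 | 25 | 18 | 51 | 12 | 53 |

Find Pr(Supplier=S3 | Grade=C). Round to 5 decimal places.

Total with Grade=C: 48 + 39 + 63 + 51 = 201.
P(Supplier=S3 | Grade=C) = 39/201 = 0.19403.

0.19403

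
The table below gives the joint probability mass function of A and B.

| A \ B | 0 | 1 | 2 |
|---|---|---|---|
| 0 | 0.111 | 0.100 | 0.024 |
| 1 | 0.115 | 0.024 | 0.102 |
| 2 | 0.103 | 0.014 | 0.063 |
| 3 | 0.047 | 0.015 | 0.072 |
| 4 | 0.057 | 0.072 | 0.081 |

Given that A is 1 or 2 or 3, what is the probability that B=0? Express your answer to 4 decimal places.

0.4775

P(A=1) = 0.115 + 0.024 + 0.102 = 0.241.
P(A=2) = 0.103 + 0.014 + 0.063 = 0.180.
P(A=3) = 0.047 + 0.015 + 0.072 = 0.134.
P(A ∈ {1, 2, 3}) = 0.241 + 0.180 + 0.134 = 0.555; P(B=0, A ∈ {1, 2, 3}) = 0.115 + 0.103 + 0.047 = 0.265.
P(B=0 | A ∈ {1, 2, 3}) = 0.265/0.555 = 0.4775.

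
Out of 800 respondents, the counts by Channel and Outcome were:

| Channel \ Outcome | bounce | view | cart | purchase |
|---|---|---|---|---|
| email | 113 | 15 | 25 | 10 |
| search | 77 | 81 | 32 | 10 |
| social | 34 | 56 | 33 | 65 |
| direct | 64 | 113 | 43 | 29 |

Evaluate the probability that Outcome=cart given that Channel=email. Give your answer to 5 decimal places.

Total with Channel=email: 113 + 15 + 25 + 10 = 163.
P(Outcome=cart | Channel=email) = 25/163 = 0.15337.

0.15337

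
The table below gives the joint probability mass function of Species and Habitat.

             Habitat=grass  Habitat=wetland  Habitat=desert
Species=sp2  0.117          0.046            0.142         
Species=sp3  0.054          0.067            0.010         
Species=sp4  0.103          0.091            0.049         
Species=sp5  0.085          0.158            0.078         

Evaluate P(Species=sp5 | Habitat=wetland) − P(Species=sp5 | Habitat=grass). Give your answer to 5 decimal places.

0.19970

P(Habitat=wetland) = 0.046 + 0.067 + 0.091 + 0.158 = 0.362; P(Species=sp5 | Habitat=wetland) = 0.158/0.362 = 0.436464.
P(Habitat=grass) = 0.117 + 0.054 + 0.103 + 0.085 = 0.359; P(Species=sp5 | Habitat=grass) = 0.085/0.359 = 0.236769.
Difference = 0.19970.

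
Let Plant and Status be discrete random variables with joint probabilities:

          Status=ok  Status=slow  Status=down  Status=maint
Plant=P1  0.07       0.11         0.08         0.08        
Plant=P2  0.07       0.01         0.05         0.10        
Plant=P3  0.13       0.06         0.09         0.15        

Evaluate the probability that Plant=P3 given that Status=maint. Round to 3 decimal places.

P(Status=maint) = 0.08 + 0.10 + 0.15 = 0.33.
P(Plant=P3 | Status=maint) = 0.15/0.33 = 0.455.

0.455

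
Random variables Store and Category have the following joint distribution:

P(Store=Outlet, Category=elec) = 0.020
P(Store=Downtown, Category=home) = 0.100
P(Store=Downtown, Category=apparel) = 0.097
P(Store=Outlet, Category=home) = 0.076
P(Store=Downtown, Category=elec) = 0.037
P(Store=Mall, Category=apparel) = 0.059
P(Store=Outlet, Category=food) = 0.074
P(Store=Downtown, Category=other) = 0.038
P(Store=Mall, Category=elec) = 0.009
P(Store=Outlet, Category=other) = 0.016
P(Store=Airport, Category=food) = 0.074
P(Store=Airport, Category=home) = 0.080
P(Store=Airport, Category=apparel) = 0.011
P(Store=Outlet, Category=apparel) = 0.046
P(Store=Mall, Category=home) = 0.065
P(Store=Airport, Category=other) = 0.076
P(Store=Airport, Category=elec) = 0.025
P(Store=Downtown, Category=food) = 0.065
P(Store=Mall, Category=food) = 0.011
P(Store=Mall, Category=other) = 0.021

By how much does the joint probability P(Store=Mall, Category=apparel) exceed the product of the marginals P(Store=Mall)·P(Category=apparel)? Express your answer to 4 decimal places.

0.0239

P(Store=Mall) = 0.011 + 0.059 + 0.009 + 0.065 + 0.021 = 0.165.
P(Category=apparel) = 0.097 + 0.059 + 0.011 + 0.046 = 0.213.
P(Store=Mall, Category=apparel) − P(Store=Mall)P(Category=apparel) = 0.059 − 0.165×0.213 = 0.0239.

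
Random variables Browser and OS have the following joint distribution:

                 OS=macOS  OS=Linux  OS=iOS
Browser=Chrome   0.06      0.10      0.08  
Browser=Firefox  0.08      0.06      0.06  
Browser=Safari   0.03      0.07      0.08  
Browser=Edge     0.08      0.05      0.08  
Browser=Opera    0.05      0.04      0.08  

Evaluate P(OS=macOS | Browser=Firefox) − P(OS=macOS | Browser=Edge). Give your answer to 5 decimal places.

0.01905

P(Browser=Firefox) = 0.08 + 0.06 + 0.06 = 0.20; P(OS=macOS | Browser=Firefox) = 0.08/0.20 = 0.400000.
P(Browser=Edge) = 0.08 + 0.05 + 0.08 = 0.21; P(OS=macOS | Browser=Edge) = 0.08/0.21 = 0.380952.
Difference = 0.01905.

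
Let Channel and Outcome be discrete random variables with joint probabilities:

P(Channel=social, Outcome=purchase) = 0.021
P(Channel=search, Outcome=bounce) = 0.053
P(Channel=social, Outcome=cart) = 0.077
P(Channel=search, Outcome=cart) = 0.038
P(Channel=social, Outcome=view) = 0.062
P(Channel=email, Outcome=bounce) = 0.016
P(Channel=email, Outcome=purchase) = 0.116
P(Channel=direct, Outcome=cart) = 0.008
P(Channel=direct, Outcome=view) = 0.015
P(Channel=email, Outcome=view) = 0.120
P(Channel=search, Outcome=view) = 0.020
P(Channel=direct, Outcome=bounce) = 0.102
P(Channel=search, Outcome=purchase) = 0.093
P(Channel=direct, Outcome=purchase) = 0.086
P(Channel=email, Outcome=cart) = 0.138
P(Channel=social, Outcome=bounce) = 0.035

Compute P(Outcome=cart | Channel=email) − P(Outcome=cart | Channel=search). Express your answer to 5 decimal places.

P(Channel=email) = 0.016 + 0.120 + 0.138 + 0.116 = 0.390; P(Outcome=cart | Channel=email) = 0.138/0.390 = 0.353846.
P(Channel=search) = 0.053 + 0.020 + 0.038 + 0.093 = 0.204; P(Outcome=cart | Channel=search) = 0.038/0.204 = 0.186275.
Difference = 0.16757.

0.16757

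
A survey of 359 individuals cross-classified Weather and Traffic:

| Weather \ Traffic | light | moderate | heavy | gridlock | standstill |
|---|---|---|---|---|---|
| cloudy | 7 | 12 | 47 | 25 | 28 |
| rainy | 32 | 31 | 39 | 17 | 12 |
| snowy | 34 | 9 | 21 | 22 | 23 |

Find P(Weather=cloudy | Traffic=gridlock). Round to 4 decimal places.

0.3906

Total with Traffic=gridlock: 25 + 17 + 22 = 64.
P(Weather=cloudy | Traffic=gridlock) = 25/64 = 0.3906.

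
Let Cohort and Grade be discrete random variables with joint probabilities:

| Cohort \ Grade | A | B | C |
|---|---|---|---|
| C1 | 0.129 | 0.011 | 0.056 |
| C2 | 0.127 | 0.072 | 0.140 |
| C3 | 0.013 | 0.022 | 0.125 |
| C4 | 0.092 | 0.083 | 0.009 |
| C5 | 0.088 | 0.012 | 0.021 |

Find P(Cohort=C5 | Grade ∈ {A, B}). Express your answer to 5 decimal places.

P(Grade=A) = 0.129 + 0.127 + 0.013 + 0.092 + 0.088 = 0.449.
P(Grade=B) = 0.011 + 0.072 + 0.022 + 0.083 + 0.012 = 0.200.
P(Grade ∈ {A, B}) = 0.449 + 0.200 = 0.649; P(Cohort=C5, Grade ∈ {A, B}) = 0.088 + 0.012 = 0.100.
P(Cohort=C5 | Grade ∈ {A, B}) = 0.100/0.649 = 0.15408.

0.15408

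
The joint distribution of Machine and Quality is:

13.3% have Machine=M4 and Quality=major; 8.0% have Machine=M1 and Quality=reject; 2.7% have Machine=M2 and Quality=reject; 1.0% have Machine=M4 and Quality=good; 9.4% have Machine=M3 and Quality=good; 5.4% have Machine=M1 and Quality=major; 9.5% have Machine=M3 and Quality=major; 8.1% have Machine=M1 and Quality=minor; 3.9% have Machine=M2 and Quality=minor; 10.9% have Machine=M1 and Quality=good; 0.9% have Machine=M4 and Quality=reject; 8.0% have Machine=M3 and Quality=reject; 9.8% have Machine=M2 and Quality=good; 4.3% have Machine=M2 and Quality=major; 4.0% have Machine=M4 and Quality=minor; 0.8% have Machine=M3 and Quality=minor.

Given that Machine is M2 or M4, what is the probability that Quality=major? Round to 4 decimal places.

P(Machine=M2) = 0.098 + 0.039 + 0.043 + 0.027 = 0.207.
P(Machine=M4) = 0.010 + 0.040 + 0.133 + 0.009 = 0.192.
P(Machine ∈ {M2, M4}) = 0.207 + 0.192 = 0.399; P(Quality=major, Machine ∈ {M2, M4}) = 0.043 + 0.133 = 0.176.
P(Quality=major | Machine ∈ {M2, M4}) = 0.176/0.399 = 0.4411.

0.4411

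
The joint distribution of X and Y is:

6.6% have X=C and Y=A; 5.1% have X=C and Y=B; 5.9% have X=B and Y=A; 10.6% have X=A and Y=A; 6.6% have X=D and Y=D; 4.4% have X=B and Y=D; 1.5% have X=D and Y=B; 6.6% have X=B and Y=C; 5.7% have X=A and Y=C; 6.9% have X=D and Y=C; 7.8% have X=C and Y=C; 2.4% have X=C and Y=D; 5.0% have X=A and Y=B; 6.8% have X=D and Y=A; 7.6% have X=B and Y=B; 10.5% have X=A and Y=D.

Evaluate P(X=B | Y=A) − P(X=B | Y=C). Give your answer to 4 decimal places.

P(Y=A) = 0.106 + 0.059 + 0.066 + 0.068 = 0.299; P(X=B | Y=A) = 0.059/0.299 = 0.19732.
P(Y=C) = 0.057 + 0.066 + 0.078 + 0.069 = 0.270; P(X=B | Y=C) = 0.066/0.270 = 0.24444.
Difference = -0.0471.

-0.0471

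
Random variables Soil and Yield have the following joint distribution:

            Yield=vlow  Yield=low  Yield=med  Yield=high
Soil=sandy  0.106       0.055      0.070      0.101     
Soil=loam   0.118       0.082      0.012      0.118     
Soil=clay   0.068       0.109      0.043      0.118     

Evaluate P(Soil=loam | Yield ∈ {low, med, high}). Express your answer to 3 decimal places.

0.299

P(Yield=low) = 0.055 + 0.082 + 0.109 = 0.246.
P(Yield=med) = 0.070 + 0.012 + 0.043 = 0.125.
P(Yield=high) = 0.101 + 0.118 + 0.118 = 0.337.
P(Yield ∈ {low, med, high}) = 0.246 + 0.125 + 0.337 = 0.708; P(Soil=loam, Yield ∈ {low, med, high}) = 0.082 + 0.012 + 0.118 = 0.212.
P(Soil=loam | Yield ∈ {low, med, high}) = 0.212/0.708 = 0.299.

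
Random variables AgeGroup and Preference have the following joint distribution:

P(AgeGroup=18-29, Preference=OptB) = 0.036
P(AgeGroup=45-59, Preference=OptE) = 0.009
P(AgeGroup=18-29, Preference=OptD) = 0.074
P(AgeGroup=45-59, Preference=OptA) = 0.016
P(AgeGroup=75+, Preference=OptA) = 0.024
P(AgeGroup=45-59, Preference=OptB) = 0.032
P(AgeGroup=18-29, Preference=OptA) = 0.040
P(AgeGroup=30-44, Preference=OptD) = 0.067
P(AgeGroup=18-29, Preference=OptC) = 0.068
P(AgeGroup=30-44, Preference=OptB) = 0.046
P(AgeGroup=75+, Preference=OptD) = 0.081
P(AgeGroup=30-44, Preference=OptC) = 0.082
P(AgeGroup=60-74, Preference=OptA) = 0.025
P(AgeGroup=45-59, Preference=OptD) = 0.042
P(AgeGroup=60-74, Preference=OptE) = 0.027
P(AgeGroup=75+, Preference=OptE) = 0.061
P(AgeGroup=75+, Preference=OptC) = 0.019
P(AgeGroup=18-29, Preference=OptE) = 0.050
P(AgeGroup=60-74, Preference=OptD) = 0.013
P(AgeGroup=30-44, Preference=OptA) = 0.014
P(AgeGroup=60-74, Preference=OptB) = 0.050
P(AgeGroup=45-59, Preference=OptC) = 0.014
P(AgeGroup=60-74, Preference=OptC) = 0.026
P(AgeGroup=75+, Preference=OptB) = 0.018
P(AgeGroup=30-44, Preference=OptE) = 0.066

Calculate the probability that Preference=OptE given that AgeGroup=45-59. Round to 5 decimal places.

P(AgeGroup=45-59) = 0.016 + 0.032 + 0.014 + 0.042 + 0.009 = 0.113.
P(Preference=OptE | AgeGroup=45-59) = 0.009/0.113 = 0.07965.

0.07965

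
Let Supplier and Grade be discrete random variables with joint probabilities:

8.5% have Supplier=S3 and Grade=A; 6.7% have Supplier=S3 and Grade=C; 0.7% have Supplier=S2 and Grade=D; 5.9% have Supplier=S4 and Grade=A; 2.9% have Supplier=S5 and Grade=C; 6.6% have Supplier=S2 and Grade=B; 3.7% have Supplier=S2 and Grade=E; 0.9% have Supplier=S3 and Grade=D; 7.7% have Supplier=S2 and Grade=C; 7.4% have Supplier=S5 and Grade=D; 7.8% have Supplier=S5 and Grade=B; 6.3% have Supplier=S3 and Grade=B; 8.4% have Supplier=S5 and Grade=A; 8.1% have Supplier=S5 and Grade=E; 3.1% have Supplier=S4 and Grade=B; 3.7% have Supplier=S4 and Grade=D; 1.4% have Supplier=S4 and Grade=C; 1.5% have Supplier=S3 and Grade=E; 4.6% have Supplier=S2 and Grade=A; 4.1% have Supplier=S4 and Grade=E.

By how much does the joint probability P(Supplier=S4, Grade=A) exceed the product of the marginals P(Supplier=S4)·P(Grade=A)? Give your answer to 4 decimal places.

0.0091

P(Supplier=S4) = 0.059 + 0.031 + 0.014 + 0.037 + 0.041 = 0.182.
P(Grade=A) = 0.046 + 0.085 + 0.059 + 0.084 = 0.274.
P(Supplier=S4, Grade=A) − P(Supplier=S4)P(Grade=A) = 0.059 − 0.182×0.274 = 0.0091.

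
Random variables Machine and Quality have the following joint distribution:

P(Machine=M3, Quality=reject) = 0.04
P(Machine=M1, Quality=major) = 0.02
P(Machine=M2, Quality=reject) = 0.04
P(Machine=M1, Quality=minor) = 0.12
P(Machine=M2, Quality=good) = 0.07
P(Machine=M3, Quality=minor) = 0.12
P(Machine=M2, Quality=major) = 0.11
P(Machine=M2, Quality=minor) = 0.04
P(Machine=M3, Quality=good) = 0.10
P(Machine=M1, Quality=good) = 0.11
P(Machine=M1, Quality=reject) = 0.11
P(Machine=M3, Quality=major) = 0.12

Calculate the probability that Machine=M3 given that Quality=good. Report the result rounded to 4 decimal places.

P(Quality=good) = 0.11 + 0.07 + 0.10 = 0.28.
P(Machine=M3 | Quality=good) = 0.10/0.28 = 0.3571.

0.3571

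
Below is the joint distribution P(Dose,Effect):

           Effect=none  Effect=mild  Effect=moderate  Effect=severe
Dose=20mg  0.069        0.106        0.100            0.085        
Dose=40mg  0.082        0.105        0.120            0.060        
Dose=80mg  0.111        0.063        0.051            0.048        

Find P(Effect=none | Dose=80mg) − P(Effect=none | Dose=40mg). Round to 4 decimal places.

P(Dose=80mg) = 0.111 + 0.063 + 0.051 + 0.048 = 0.273; P(Effect=none | Dose=80mg) = 0.111/0.273 = 0.40659.
P(Dose=40mg) = 0.082 + 0.105 + 0.120 + 0.060 = 0.367; P(Effect=none | Dose=40mg) = 0.082/0.367 = 0.22343.
Difference = 0.1832.

0.1832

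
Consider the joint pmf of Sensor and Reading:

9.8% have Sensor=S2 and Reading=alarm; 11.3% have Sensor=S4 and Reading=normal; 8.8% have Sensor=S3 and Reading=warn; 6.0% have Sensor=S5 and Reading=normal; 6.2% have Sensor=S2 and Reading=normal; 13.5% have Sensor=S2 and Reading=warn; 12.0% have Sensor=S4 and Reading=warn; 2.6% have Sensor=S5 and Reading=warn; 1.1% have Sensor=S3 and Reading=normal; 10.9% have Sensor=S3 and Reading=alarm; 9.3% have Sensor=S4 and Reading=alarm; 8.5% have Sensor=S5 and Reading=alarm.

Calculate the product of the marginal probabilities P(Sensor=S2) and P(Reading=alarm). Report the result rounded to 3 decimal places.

0.114

P(Sensor=S2) = 0.062 + 0.135 + 0.098 = 0.295.
P(Reading=alarm) = 0.098 + 0.109 + 0.093 + 0.085 = 0.385.
Product: 0.295 × 0.385 = 0.114.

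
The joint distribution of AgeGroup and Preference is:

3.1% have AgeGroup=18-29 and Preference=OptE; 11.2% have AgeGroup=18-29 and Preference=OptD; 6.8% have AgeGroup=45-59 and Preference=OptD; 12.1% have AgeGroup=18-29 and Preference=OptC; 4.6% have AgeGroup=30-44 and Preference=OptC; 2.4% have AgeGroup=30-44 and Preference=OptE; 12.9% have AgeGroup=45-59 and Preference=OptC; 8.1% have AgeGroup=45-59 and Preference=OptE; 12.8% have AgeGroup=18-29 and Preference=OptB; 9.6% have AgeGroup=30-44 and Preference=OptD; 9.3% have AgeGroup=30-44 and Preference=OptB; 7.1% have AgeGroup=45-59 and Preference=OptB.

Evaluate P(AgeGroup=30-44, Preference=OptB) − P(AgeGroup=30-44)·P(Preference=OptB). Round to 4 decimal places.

0.0174

P(AgeGroup=30-44) = 0.093 + 0.046 + 0.096 + 0.024 = 0.259.
P(Preference=OptB) = 0.128 + 0.093 + 0.071 = 0.292.
P(AgeGroup=30-44, Preference=OptB) − P(AgeGroup=30-44)P(Preference=OptB) = 0.093 − 0.259×0.292 = 0.0174.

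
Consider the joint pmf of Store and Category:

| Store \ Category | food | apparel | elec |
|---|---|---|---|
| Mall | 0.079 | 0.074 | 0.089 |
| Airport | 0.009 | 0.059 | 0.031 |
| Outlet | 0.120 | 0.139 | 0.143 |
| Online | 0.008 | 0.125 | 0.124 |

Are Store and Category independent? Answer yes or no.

no

P(Store=Online) = 0.257 and P(Category=food) = 0.216, so their product is 0.05551, but P(Store=Online, Category=food) = 0.008. Since these differ, Store and Category are not independent.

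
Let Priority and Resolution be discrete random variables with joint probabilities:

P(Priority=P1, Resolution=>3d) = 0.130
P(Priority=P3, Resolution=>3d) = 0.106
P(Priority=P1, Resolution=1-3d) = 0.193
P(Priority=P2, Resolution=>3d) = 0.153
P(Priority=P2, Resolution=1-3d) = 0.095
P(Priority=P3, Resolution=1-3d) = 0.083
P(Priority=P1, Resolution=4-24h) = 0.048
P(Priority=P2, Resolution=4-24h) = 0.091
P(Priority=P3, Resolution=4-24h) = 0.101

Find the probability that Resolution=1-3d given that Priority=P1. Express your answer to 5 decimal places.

P(Priority=P1) = 0.048 + 0.193 + 0.130 = 0.371.
P(Resolution=1-3d | Priority=P1) = 0.193/0.371 = 0.52022.

0.52022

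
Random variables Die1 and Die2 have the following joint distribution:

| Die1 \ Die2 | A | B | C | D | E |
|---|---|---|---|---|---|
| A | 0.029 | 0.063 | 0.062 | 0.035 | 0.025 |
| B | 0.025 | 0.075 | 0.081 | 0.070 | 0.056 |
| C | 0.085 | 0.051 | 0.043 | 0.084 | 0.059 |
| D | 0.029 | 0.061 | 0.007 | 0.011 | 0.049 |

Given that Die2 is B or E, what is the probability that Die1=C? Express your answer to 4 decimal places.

0.2506

P(Die2=B) = 0.063 + 0.075 + 0.051 + 0.061 = 0.250.
P(Die2=E) = 0.025 + 0.056 + 0.059 + 0.049 = 0.189.
P(Die2 ∈ {B, E}) = 0.250 + 0.189 = 0.439; P(Die1=C, Die2 ∈ {B, E}) = 0.051 + 0.059 = 0.110.
P(Die1=C | Die2 ∈ {B, E}) = 0.110/0.439 = 0.2506.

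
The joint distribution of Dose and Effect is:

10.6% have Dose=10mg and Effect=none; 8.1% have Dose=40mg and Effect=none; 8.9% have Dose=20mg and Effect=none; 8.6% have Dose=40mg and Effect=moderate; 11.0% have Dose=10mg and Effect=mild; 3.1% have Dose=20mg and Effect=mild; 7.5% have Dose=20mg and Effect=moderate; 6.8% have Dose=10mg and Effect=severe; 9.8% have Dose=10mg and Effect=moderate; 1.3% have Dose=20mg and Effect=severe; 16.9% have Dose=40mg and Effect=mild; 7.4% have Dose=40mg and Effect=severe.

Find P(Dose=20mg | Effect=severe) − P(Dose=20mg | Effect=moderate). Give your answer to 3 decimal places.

-0.206

P(Effect=severe) = 0.068 + 0.013 + 0.074 = 0.155; P(Dose=20mg | Effect=severe) = 0.013/0.155 = 0.0839.
P(Effect=moderate) = 0.098 + 0.075 + 0.086 = 0.259; P(Dose=20mg | Effect=moderate) = 0.075/0.259 = 0.2896.
Difference = -0.206.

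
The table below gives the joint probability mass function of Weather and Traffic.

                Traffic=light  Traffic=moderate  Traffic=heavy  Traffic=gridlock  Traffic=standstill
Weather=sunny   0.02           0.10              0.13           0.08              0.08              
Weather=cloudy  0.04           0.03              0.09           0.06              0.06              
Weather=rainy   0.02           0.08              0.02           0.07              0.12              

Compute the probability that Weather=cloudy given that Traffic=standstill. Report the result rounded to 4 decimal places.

0.2308

P(Traffic=standstill) = 0.08 + 0.06 + 0.12 = 0.26.
P(Weather=cloudy | Traffic=standstill) = 0.06/0.26 = 0.2308.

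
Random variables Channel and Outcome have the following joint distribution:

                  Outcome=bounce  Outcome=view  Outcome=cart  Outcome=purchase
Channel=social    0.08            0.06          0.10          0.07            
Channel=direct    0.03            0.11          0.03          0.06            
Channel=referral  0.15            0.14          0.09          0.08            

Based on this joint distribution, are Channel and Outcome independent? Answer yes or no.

P(Channel=direct) = 0.23 and P(Outcome=view) = 0.31, so their product is 0.0713, but P(Channel=direct, Outcome=view) = 0.11. Since these differ, Channel and Outcome are not independent.

no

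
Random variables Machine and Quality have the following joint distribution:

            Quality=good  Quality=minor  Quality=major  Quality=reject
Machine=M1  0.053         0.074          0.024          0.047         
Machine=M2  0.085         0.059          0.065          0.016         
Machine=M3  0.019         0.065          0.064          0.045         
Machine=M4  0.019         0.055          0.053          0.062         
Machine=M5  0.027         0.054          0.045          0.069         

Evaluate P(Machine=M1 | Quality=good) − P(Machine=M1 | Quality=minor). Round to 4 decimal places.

P(Quality=good) = 0.053 + 0.085 + 0.019 + 0.019 + 0.027 = 0.203; P(Machine=M1 | Quality=good) = 0.053/0.203 = 0.26108.
P(Quality=minor) = 0.074 + 0.059 + 0.065 + 0.055 + 0.054 = 0.307; P(Machine=M1 | Quality=minor) = 0.074/0.307 = 0.24104.
Difference = 0.0200.

0.0200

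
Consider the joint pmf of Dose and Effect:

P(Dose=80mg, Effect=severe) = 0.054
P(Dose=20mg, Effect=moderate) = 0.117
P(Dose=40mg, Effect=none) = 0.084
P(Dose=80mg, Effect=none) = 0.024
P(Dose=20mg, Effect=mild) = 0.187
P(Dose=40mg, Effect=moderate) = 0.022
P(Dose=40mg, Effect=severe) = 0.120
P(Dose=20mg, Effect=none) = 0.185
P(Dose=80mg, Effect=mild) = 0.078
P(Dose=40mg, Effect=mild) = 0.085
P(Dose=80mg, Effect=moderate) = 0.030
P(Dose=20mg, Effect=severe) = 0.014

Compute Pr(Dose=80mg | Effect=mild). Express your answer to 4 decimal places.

P(Effect=mild) = 0.187 + 0.085 + 0.078 = 0.350.
P(Dose=80mg | Effect=mild) = 0.078/0.350 = 0.2229.

0.2229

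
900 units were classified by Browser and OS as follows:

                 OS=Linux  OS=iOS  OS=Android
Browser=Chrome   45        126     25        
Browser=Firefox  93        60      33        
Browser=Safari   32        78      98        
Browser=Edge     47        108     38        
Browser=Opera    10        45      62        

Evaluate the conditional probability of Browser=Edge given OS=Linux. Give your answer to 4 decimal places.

0.2070

Total with OS=Linux: 45 + 93 + 32 + 47 + 10 = 227.
P(Browser=Edge | OS=Linux) = 47/227 = 0.2070.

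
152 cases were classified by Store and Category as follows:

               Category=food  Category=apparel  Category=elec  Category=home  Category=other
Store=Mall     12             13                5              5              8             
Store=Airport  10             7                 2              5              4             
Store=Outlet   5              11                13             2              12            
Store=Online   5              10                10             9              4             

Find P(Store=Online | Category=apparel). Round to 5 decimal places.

Total with Category=apparel: 13 + 7 + 11 + 10 = 41.
P(Store=Online | Category=apparel) = 10/41 = 0.24390.

0.24390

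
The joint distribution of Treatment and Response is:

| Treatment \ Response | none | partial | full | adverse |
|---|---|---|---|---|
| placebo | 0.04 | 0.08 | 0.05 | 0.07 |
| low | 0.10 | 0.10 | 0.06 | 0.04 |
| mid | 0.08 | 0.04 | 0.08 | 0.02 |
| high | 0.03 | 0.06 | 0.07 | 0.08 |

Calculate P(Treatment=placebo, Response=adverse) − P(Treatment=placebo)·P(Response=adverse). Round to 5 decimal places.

P(Treatment=placebo) = 0.04 + 0.08 + 0.05 + 0.07 = 0.24.
P(Response=adverse) = 0.07 + 0.04 + 0.02 + 0.08 = 0.21.
P(Treatment=placebo, Response=adverse) − P(Treatment=placebo)P(Response=adverse) = 0.07 − 0.24×0.21 = 0.01960.

0.01960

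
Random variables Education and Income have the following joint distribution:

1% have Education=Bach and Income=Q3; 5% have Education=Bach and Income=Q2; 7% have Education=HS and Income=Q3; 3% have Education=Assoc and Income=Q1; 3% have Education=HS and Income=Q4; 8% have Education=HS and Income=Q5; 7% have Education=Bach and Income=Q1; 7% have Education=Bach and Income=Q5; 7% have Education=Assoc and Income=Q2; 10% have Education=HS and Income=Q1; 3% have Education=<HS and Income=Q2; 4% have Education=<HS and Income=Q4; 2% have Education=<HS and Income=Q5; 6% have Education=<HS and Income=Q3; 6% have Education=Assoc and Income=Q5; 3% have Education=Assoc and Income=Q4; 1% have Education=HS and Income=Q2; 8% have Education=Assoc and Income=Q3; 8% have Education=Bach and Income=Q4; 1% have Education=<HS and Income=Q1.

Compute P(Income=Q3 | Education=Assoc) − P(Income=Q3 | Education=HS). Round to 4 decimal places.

0.0549

P(Education=Assoc) = 0.03 + 0.07 + 0.08 + 0.03 + 0.06 = 0.27; P(Income=Q3 | Education=Assoc) = 0.08/0.27 = 0.29630.
P(Education=HS) = 0.10 + 0.01 + 0.07 + 0.03 + 0.08 = 0.29; P(Income=Q3 | Education=HS) = 0.07/0.29 = 0.24138.
Difference = 0.0549.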